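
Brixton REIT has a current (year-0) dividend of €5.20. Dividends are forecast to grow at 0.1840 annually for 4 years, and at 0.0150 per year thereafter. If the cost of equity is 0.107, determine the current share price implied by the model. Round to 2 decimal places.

€99.75

Two-stage DDM. Project D₁…D_4 at 0.184, terminal growth 0.015, discount at r = 0.107.
D_1 = 6.1568
D_2 = 7.2897
D_3 = 8.6309
D_4 = 10.2190
Terminal value at t=4: TV = D_5/(r−g) = 10.3723/(0.107−0.015) = 112.7427
P₀ = 6.1568/(1+0.107)^1 + 7.2897/(1+0.107)^2 + 8.6309/(1+0.107)^3 + 10.2190/(1+0.107)^4 + 112.7427/(1+0.107)^4 = 99.7529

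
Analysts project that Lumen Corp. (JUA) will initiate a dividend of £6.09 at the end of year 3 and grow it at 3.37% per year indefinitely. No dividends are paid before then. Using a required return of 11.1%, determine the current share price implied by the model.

Deferred-dividend DDM. At t=2 the remaining stream is a growing perpetuity with first payment D_3 = 6.09.
V_2 = D_3/(r−g) = 6.09/(0.111−0.0337) = 78.7840
P₀ = V_2/(1+r)^2 = 78.7840/(1+0.111)^2 = 63.8278

£63.83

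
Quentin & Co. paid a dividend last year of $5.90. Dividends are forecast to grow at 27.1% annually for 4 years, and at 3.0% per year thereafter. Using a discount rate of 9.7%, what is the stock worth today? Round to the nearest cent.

Two-stage DDM. Project D₁…D_4 at 0.271, terminal growth 0.03, discount at r = 0.097.
D_1 = 7.4989
D_2 = 9.5311
D_3 = 12.1140
D_4 = 15.3969
Terminal value at t=4: TV = D_5/(r−g) = 15.8588/(0.097−0.03) = 236.6991
P₀ = 7.4989/(1+0.097)^1 + 9.5311/(1+0.097)^2 + 12.1140/(1+0.097)^3 + 15.3969/(1+0.097)^4 + 236.6991/(1+0.097)^4 = 198.0085

$198.01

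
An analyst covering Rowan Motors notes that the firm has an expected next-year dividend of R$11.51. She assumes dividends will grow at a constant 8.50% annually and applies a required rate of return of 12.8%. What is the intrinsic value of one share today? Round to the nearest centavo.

R$267.67

Gordon growth model: P₀ = D₁/(r − g), with D₁ = 11.51 given directly.
P₀ = 11.5100 / (0.128 − 0.085) = 11.5100 / 0.043 = 267.6744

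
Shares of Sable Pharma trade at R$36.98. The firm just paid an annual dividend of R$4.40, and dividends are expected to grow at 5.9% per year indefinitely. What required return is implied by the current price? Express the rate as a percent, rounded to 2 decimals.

18.50%

Rearranging the constant-growth DDM: r = D₁/P₀ + g.
D₁ = 4.40 × (1 + 0.059) = 4.6596.
r = 4.6596 / 36.98 + 0.059 = 0.12600 + 0.059 = 0.18500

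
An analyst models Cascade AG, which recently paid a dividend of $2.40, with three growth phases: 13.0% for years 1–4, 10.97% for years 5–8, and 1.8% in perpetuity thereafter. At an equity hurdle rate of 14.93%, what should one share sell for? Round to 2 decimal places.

Three-stage DDM. Project D₁…D_8; terminal Gordon value at t=8 with g = 0.018; discount at r = 0.1493.
D_1 = 2.7120
D_2 = 3.0646
D_3 = 3.4630
D_4 = 3.9131
D_5 = 4.3424
D_6 = 4.8188
D_7 = 5.3474
D_8 = 5.9340
TV_8 = 6.0408/(0.1493−0.018) = 46.0077
P₀ = Σ Dₜ/(1+r)ᵗ + TV_8/(1+r)^8 = 32.5417

$32.54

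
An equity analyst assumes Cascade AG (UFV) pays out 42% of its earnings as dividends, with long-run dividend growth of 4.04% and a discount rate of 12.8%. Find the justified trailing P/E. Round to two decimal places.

4.99

Justified trailing P/E = b(1+g)/(r−g) = 0.42×(1+0.0404)/(0.128−0.0404) = 4.9882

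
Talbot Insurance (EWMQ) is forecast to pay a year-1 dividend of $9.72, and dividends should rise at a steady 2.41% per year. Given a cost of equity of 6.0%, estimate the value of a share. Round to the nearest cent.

Gordon growth model: P₀ = D₁/(r − g), with D₁ = 9.72 given directly.
P₀ = 9.7200 / (0.06 − 0.0241) = 9.7200 / 0.0359 = 270.7521

$270.75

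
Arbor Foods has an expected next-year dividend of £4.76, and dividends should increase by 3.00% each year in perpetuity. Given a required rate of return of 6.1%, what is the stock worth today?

£153.55

Gordon growth model: P₀ = D₁/(r − g), with D₁ = 4.76 given directly.
P₀ = 4.7600 / (0.061 − 0.03) = 4.7600 / 0.031 = 153.5484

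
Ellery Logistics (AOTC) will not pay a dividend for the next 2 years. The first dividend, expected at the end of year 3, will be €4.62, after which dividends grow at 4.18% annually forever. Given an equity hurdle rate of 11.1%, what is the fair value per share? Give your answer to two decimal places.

Deferred-dividend DDM. At t=2 the remaining stream is a growing perpetuity with first payment D_3 = 4.62.
V_2 = D_3/(r−g) = 4.62/(0.111−0.0418) = 66.7630
P₀ = V_2/(1+r)^2 = 66.7630/(1+0.111)^2 = 54.0889

€54.09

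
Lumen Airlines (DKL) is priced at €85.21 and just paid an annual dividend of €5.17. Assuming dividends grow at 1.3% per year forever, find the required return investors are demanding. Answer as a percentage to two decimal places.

7.45%

Rearranging the constant-growth DDM: r = D₁/P₀ + g.
D₁ = 5.17 × (1 + 0.013) = 5.2372.
r = 5.2372 / 85.21 + 0.013 = 0.06146 + 0.013 = 0.07446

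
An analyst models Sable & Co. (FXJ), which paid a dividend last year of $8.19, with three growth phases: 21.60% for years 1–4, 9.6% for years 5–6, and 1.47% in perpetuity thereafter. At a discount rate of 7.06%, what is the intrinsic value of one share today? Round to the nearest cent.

Three-stage DDM. Project D₁…D_6; terminal Gordon value at t=6 with g = 0.0147; discount at r = 0.0706.
D_1 = 9.9590
D_2 = 12.1102
D_3 = 14.7260
D_4 = 17.9068
D_5 = 19.6259
D_6 = 21.5099
TV_6 = 21.8261/(0.0706−0.0147) = 390.4498
P₀ = Σ Dₜ/(1+r)ᵗ + TV_6/(1+r)^6 = 333.0372

$333.04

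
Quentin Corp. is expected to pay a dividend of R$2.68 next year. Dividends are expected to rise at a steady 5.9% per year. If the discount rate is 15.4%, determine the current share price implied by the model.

Gordon growth model: P₀ = D₁/(r − g), with D₁ = 2.68 given directly.
P₀ = 2.6800 / (0.154 − 0.059) = 2.6800 / 0.095 = 28.2105

R$28.21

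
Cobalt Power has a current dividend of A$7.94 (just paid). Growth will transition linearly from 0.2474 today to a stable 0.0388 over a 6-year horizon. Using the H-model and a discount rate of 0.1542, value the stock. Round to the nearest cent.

A$114.53

H-model: P₀ = D₀[(1+g_L) + H(g_S−g_L)]/(r−g_L), with H = 6/2 = 3.
P₀ = 7.94 × [(1+0.0388) + 3×(0.2474−0.0388)] / (0.1542−0.0388)
   = 7.94 × 1.6646 / 0.1154 = 114.5314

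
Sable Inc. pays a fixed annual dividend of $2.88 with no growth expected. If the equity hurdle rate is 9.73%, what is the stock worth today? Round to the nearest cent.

$29.60

Zero-growth DDM (perpetuity): P₀ = D/r = 2.88 / 0.0973 = 29.5992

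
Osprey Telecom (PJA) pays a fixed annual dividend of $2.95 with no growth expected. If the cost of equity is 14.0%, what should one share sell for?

Zero-growth DDM (perpetuity): P₀ = D/r = 2.95 / 0.14 = 21.0714

$21.07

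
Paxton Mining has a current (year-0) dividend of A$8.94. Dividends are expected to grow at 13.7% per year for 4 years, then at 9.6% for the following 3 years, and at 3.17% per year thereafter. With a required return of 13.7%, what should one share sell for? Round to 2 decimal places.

Three-stage DDM. Project D₁…D_7; terminal Gordon value at t=7 with g = 0.0317; discount at r = 0.137.
D_1 = 10.1648
D_2 = 11.5574
D_3 = 13.1407
D_4 = 14.9410
D_5 = 16.3753
D_6 = 17.9474
D_7 = 19.6703
TV_7 = 20.2939/(0.137−0.0317) = 192.7241
P₀ = Σ Dₜ/(1+r)ᵗ + TV_7/(1+r)^7 = 139.1454

A$139.15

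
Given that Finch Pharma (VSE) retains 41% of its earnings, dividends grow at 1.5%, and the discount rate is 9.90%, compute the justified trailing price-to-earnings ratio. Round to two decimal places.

7.13

Payout ratio b = 1 − 0.41 = 0.59.
Justified trailing P/E = b(1+g)/(r−g) = 0.59×(1+0.015)/(0.099−0.015) = 7.1292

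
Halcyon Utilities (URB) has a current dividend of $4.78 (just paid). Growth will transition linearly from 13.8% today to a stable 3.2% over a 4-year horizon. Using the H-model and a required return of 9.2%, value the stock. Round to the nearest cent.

H-model: P₀ = D₀[(1+g_L) + H(g_S−g_L)]/(r−g_L), with H = 4/2 = 2.
P₀ = 4.78 × [(1+0.032) + 2×(0.138−0.032)] / (0.092−0.032)
   = 4.78 × 1.2440 / 0.06 = 99.1053

$99.11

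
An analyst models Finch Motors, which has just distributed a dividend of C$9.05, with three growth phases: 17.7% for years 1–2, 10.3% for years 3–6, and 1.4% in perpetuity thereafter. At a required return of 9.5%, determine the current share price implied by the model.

C$197.54

Three-stage DDM. Project D₁…D_6; terminal Gordon value at t=6 with g = 0.014; discount at r = 0.095.
D_1 = 10.6519
D_2 = 12.5372
D_3 = 13.8286
D_4 = 15.2529
D_5 = 16.8240
D_6 = 18.5568
TV_6 = 18.8166/(0.095−0.014) = 232.3039
P₀ = Σ Dₜ/(1+r)ᵗ + TV_6/(1+r)^6 = 197.5415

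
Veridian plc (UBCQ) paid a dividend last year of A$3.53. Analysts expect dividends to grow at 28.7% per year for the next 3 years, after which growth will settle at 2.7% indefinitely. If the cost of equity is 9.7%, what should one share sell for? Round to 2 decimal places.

A$98.33

Two-stage DDM. Project D₁…D_3 at 0.287, terminal growth 0.027, discount at r = 0.097.
D_1 = 4.5431
D_2 = 5.8470
D_3 = 7.5251
Terminal value at t=3: TV = D_4/(r−g) = 7.7282/(0.097−0.027) = 110.4035
P₀ = 4.5431/(1+0.097)^1 + 5.8470/(1+0.097)^2 + 7.5251/(1+0.097)^3 + 110.4035/(1+0.097)^3 = 98.3304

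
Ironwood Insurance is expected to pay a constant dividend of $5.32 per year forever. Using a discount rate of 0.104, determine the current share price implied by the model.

Zero-growth DDM (perpetuity): P₀ = D/r = 5.32 / 0.104 = 51.1538

$51.15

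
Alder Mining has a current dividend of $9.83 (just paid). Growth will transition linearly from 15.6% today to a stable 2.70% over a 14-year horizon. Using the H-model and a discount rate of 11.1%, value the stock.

$225.86

H-model: P₀ = D₀[(1+g_L) + H(g_S−g_L)]/(r−g_L), with H = 14/2 = 7.
P₀ = 9.83 × [(1+0.027) + 7×(0.156−0.027)] / (0.111−0.027)
   = 9.83 × 1.9300 / 0.084 = 225.8560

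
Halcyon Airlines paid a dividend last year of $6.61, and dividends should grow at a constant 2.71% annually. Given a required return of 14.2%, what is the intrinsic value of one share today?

$59.09

Gordon growth model: P₀ = D₁/(r − g). D₁ = 6.61 × (1 + 0.0271) = 6.7891.
P₀ = 6.7891 / (0.142 − 0.0271) = 6.7891 / 0.1149 = 59.0873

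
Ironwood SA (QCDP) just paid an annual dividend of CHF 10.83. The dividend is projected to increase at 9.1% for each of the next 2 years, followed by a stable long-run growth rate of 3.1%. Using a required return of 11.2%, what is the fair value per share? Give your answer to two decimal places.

Two-stage DDM. Project D₁…D_2 at 0.091, terminal growth 0.031, discount at r = 0.112.
D_1 = 11.8155
D_2 = 12.8907
Terminal value at t=2: TV = D_3/(r−g) = 13.2904/(0.112−0.031) = 164.0785
P₀ = 11.8155/(1+0.112)^1 + 12.8907/(1+0.112)^2 + 164.0785/(1+0.112)^2 = 153.7415

CHF 153.74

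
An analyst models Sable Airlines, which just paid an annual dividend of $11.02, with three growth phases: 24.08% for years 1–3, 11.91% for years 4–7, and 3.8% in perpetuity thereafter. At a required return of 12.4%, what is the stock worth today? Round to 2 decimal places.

Three-stage DDM. Project D₁…D_7; terminal Gordon value at t=7 with g = 0.038; discount at r = 0.124.
D_1 = 13.6736
D_2 = 16.9662
D_3 = 21.0517
D_4 = 23.5589
D_5 = 26.3648
D_6 = 29.5049
D_7 = 33.0189
TV_7 = 34.2736/(0.124−0.038) = 398.5304
P₀ = Σ Dₜ/(1+r)ᵗ + TV_7/(1+r)^7 = 274.9065

$274.91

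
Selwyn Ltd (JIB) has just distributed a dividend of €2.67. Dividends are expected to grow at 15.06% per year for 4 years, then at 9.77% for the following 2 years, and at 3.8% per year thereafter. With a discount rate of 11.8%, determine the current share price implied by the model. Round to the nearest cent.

€54.78

Three-stage DDM. Project D₁…D_6; terminal Gordon value at t=6 with g = 0.038; discount at r = 0.118.
D_1 = 3.0721
D_2 = 3.5348
D_3 = 4.0671
D_4 = 4.6796
D_5 = 5.1368
D_6 = 5.6387
TV_6 = 5.8529/(0.118−0.038) = 73.1616
P₀ = Σ Dₜ/(1+r)ᵗ + TV_6/(1+r)^6 = 54.7756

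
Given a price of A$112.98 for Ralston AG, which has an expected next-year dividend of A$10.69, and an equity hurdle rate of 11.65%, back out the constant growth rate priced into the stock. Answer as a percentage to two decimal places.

2.19%

From P₀ = D₁/(r − g), the implied growth is g = r − D₁/P₀.
g = 0.1165 − 10.69/112.98 = 0.1165 − 0.09462 = 0.02188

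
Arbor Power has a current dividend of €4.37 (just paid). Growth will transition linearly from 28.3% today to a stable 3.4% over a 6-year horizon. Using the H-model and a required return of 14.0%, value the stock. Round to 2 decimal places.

€73.42

H-model: P₀ = D₀[(1+g_L) + H(g_S−g_L)]/(r−g_L), with H = 6/2 = 3.
P₀ = 4.37 × [(1+0.034) + 3×(0.283−0.034)] / (0.14−0.034)
   = 4.37 × 1.7810 / 0.106 = 73.4242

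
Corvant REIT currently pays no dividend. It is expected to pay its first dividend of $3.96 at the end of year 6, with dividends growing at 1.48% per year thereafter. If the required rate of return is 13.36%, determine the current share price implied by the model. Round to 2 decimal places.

$17.81

Deferred-dividend DDM. At t=5 the remaining stream is a growing perpetuity with first payment D_6 = 3.96.
V_5 = D_6/(r−g) = 3.96/(0.1336−0.0148) = 33.3333
P₀ = V_5/(1+r)^5 = 33.3333/(1+0.1336)^5 = 17.8065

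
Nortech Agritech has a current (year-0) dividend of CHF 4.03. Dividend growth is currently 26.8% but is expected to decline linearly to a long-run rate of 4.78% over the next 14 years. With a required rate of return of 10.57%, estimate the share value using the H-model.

CHF 180.22

H-model: P₀ = D₀[(1+g_L) + H(g_S−g_L)]/(r−g_L), with H = 14/2 = 7.
P₀ = 4.03 × [(1+0.0478) + 7×(0.268−0.0478)] / (0.1057−0.0478)
   = 4.03 × 2.5892 / 0.0579 = 180.2155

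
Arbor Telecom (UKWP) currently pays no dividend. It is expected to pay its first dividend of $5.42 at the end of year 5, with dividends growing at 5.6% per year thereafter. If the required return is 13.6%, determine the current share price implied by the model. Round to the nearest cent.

Deferred-dividend DDM. At t=4 the remaining stream is a growing perpetuity with first payment D_5 = 5.42.
V_4 = D_5/(r−g) = 5.42/(0.136−0.056) = 67.7500
P₀ = V_4/(1+r)^4 = 67.7500/(1+0.136)^4 = 40.6814

$40.68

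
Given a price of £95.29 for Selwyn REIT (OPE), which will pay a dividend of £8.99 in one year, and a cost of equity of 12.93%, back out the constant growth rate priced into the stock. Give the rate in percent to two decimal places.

From P₀ = D₁/(r − g), the implied growth is g = r − D₁/P₀.
g = 0.1293 − 8.99/95.29 = 0.1293 − 0.09434 = 0.03496

3.50%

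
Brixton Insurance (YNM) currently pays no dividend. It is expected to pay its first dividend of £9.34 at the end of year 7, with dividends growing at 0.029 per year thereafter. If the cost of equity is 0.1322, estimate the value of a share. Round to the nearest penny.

£42.97

Deferred-dividend DDM. At t=6 the remaining stream is a growing perpetuity with first payment D_7 = 9.34.
V_6 = D_7/(r−g) = 9.34/(0.1322−0.029) = 90.5039
P₀ = V_6/(1+r)^6 = 90.5039/(1+0.1322)^6 = 42.9663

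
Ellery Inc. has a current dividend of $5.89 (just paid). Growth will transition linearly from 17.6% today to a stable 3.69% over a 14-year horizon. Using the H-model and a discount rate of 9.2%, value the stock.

$214.93

H-model: P₀ = D₀[(1+g_L) + H(g_S−g_L)]/(r−g_L), with H = 14/2 = 7.
P₀ = 5.89 × [(1+0.0369) + 7×(0.176−0.0369)] / (0.092−0.0369)
   = 5.89 × 2.0106 / 0.0551 = 214.9262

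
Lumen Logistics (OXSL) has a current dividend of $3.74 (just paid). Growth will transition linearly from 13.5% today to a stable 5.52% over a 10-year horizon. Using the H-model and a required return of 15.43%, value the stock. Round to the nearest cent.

H-model: P₀ = D₀[(1+g_L) + H(g_S−g_L)]/(r−g_L), with H = 10/2 = 5.
P₀ = 3.74 × [(1+0.0552) + 5×(0.135−0.0552)] / (0.1543−0.0552)
   = 3.74 × 1.4542 / 0.0991 = 54.8810

$54.88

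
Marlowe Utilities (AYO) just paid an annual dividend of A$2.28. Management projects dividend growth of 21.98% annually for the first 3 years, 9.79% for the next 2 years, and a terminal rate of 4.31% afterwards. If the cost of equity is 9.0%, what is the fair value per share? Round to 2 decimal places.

A$87.16

Three-stage DDM. Project D₁…D_5; terminal Gordon value at t=5 with g = 0.0431; discount at r = 0.09.
D_1 = 2.7811
D_2 = 3.3924
D_3 = 4.1381
D_4 = 4.5432
D_5 = 4.9880
TV_5 = 5.2030/(0.09−0.0431) = 110.9378
P₀ = Σ Dₜ/(1+r)ᵗ + TV_5/(1+r)^5 = 87.1645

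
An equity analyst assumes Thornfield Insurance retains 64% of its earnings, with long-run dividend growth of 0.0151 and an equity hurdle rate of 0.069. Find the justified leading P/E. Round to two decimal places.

Payout ratio b = 1 − 0.64 = 0.36.
Justified leading P/E = b/(r−g) = 0.36/(0.069−0.0151) = 6.6790

6.68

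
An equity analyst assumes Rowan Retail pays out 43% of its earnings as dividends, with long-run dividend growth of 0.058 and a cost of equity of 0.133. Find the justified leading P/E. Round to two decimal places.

5.73

Justified leading P/E = b/(r−g) = 0.43/(0.133−0.058) = 5.7333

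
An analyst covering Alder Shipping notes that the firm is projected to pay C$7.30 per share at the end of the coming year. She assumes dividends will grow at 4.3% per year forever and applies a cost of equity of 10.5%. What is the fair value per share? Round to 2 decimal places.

C$117.74

Gordon growth model: P₀ = D₁/(r − g), with D₁ = 7.30 given directly.
P₀ = 7.3000 / (0.105 − 0.043) = 7.3000 / 0.062 = 117.7419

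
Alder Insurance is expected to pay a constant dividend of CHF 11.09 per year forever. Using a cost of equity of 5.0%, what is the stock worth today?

CHF 221.80

Zero-growth DDM (perpetuity): P₀ = D/r = 11.09 / 0.05 = 221.8000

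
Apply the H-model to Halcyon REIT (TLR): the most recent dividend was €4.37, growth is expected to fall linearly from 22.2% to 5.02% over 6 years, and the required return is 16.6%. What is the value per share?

H-model: P₀ = D₀[(1+g_L) + H(g_S−g_L)]/(r−g_L), with H = 6/2 = 3.
P₀ = 4.37 × [(1+0.0502) + 3×(0.222−0.0502)] / (0.166−0.0502)
   = 4.37 × 1.5656 / 0.1158 = 59.0818

€59.08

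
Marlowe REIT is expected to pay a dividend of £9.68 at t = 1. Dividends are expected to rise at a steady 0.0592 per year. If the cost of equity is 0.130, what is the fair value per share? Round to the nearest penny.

£136.72

Gordon growth model: P₀ = D₁/(r − g), with D₁ = 9.68 given directly.
P₀ = 9.6800 / (0.13 − 0.0592) = 9.6800 / 0.0708 = 136.7232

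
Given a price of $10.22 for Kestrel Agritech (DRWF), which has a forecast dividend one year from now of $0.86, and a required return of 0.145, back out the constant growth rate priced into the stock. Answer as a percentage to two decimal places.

From P₀ = D₁/(r − g), the implied growth is g = r − D₁/P₀.
g = 0.145 − 0.86/10.22 = 0.145 − 0.08415 = 0.06085

6.09%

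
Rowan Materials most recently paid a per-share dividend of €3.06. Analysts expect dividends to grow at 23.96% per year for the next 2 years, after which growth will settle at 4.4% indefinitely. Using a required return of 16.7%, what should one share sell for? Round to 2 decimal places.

Two-stage DDM. Project D₁…D_2 at 0.2396, terminal growth 0.044, discount at r = 0.167.
D_1 = 3.7932
D_2 = 4.7020
Terminal value at t=2: TV = D_3/(r−g) = 4.9089/(0.167−0.044) = 39.9098
P₀ = 3.7932/(1+0.167)^1 + 4.7020/(1+0.167)^2 + 39.9098/(1+0.167)^2 = 36.0077

€36.01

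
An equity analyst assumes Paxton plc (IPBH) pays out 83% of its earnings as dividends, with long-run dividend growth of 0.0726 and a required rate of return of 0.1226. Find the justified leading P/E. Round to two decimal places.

Justified leading P/E = b/(r−g) = 0.83/(0.1226−0.0726) = 16.6000

16.60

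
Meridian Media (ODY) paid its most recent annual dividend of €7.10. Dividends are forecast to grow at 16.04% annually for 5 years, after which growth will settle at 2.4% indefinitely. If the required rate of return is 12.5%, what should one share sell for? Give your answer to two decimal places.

€123.04

Two-stage DDM. Project D₁…D_5 at 0.1604, terminal growth 0.024, discount at r = 0.125.
D_1 = 8.2388
D_2 = 9.5603
D_3 = 11.0938
D_4 = 12.8733
D_5 = 14.9382
Terminal value at t=5: TV = D_6/(r−g) = 15.2967/(0.125−0.024) = 151.4522
P₀ = 8.2388/(1+0.125)^1 + 9.5603/(1+0.125)^2 + 11.0938/(1+0.125)^3 + 12.8733/(1+0.125)^4 + 14.9382/(1+0.125)^5 + 151.4522/(1+0.125)^5 = 123.0404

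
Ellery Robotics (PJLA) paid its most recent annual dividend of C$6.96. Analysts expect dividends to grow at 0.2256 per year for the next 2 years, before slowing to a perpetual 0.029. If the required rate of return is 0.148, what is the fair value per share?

C$83.96

Two-stage DDM. Project D₁…D_2 at 0.2256, terminal growth 0.029, discount at r = 0.148.
D_1 = 8.5302
D_2 = 10.4546
Terminal value at t=2: TV = D_3/(r−g) = 10.7578/(0.148−0.029) = 90.4014
P₀ = 8.5302/(1+0.148)^1 + 10.4546/(1+0.148)^2 + 90.4014/(1+0.148)^2 = 83.9580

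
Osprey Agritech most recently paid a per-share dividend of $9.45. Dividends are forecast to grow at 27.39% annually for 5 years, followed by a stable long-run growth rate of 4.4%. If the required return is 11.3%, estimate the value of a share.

Two-stage DDM. Project D₁…D_5 at 0.2739, terminal growth 0.044, discount at r = 0.113.
D_1 = 12.0384
D_2 = 15.3357
D_3 = 19.5361
D_4 = 24.8870
D_5 = 31.7036
Terminal value at t=5: TV = D_6/(r−g) = 33.0986/(0.113−0.044) = 479.6892
P₀ = 12.0384/(1+0.113)^1 + 15.3357/(1+0.113)^2 + 19.5361/(1+0.113)^3 + 24.8870/(1+0.113)^4 + 31.7036/(1+0.113)^5 + 479.6892/(1+0.113)^5 = 353.0017

$353.00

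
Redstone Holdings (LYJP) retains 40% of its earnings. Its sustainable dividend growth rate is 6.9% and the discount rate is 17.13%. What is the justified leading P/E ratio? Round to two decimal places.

5.87

Payout ratio b = 1 − 0.40 = 0.60.
Justified leading P/E = b/(r−g) = 0.60/(0.1713−0.069) = 5.8651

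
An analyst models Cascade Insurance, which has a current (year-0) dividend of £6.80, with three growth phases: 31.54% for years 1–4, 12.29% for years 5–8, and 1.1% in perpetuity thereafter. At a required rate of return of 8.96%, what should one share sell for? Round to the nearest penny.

£316.41

Three-stage DDM. Project D₁…D_8; terminal Gordon value at t=8 with g = 0.011; discount at r = 0.0896.
D_1 = 8.9447
D_2 = 11.7659
D_3 = 15.4768
D_4 = 20.3582
D_5 = 22.8603
D_6 = 25.6698
D_7 = 28.8246
D_8 = 32.3672
TV_8 = 32.7232/(0.0896−0.011) = 416.3257
P₀ = Σ Dₜ/(1+r)ᵗ + TV_8/(1+r)^8 = 316.4065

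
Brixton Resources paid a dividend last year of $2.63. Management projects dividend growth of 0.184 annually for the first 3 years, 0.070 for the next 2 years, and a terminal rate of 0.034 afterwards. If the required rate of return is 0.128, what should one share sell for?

$44.43

Three-stage DDM. Project D₁…D_5; terminal Gordon value at t=5 with g = 0.034; discount at r = 0.128.
D_1 = 3.1139
D_2 = 3.6869
D_3 = 4.3653
D_4 = 4.6708
D_5 = 4.9978
TV_5 = 5.1677/(0.128−0.034) = 54.9757
P₀ = Σ Dₜ/(1+r)ᵗ + TV_5/(1+r)^5 = 44.4256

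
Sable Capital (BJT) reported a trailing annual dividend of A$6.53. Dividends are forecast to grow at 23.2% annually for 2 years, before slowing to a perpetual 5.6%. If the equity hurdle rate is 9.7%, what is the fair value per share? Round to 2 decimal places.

Two-stage DDM. Project D₁…D_2 at 0.232, terminal growth 0.056, discount at r = 0.097.
D_1 = 8.0450
D_2 = 9.9114
Terminal value at t=2: TV = D_3/(r−g) = 10.4664/(0.097−0.056) = 255.2787
P₀ = 8.0450/(1+0.097)^1 + 9.9114/(1+0.097)^2 + 255.2787/(1+0.097)^2 = 227.6994

A$227.70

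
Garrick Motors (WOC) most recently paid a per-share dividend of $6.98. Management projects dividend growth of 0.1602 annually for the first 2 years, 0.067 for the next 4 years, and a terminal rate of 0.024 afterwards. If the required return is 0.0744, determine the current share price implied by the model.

$208.54

Three-stage DDM. Project D₁…D_6; terminal Gordon value at t=6 with g = 0.024; discount at r = 0.0744.
D_1 = 8.0982
D_2 = 9.3955
D_3 = 10.0250
D_4 = 10.6967
D_5 = 11.4134
D_6 = 12.1781
TV_6 = 12.4704/(0.0744−0.024) = 247.4277
P₀ = Σ Dₜ/(1+r)ᵗ + TV_6/(1+r)^6 = 208.5389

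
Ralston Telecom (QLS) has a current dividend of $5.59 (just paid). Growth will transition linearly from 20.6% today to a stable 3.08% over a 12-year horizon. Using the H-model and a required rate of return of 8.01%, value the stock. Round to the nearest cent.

$236.07

H-model: P₀ = D₀[(1+g_L) + H(g_S−g_L)]/(r−g_L), with H = 12/2 = 6.
P₀ = 5.59 × [(1+0.0308) + 6×(0.206−0.0308)] / (0.0801−0.0308)
   = 5.59 × 2.0820 / 0.0493 = 236.0726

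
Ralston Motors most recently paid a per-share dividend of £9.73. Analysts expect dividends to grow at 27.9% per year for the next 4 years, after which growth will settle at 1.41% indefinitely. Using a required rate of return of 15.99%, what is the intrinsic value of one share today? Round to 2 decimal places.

£150.04

Two-stage DDM. Project D₁…D_4 at 0.279, terminal growth 0.0141, discount at r = 0.1599.
D_1 = 12.4447
D_2 = 15.9167
D_3 = 20.3575
D_4 = 26.0372
Terminal value at t=4: TV = D_5/(r−g) = 26.4044/(0.1599−0.0141) = 181.0999
P₀ = 12.4447/(1+0.1599)^1 + 15.9167/(1+0.1599)^2 + 20.3575/(1+0.1599)^3 + 26.0372/(1+0.1599)^4 + 181.0999/(1+0.1599)^4 = 150.0449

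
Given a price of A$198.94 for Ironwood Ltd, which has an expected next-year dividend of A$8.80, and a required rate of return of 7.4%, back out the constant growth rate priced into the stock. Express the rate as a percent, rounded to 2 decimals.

2.98%

From P₀ = D₁/(r − g), the implied growth is g = r − D₁/P₀.
g = 0.074 − 8.80/198.94 = 0.074 − 0.04423 = 0.02977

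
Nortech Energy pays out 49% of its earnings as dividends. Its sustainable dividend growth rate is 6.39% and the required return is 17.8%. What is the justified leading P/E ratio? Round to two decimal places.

Justified leading P/E = b/(r−g) = 0.49/(0.178−0.0639) = 4.2945

4.29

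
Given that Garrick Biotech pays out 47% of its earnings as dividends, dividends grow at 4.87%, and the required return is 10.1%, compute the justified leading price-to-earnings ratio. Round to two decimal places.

8.99

Justified leading P/E = b/(r−g) = 0.47/(0.101−0.0487) = 8.9866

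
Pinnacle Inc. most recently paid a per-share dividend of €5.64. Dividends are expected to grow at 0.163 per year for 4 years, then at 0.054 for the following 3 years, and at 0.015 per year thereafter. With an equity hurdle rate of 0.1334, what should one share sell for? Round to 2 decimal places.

€83.43

Three-stage DDM. Project D₁…D_7; terminal Gordon value at t=7 with g = 0.015; discount at r = 0.1334.
D_1 = 6.5593
D_2 = 7.6285
D_3 = 8.8719
D_4 = 10.3181
D_5 = 10.8752
D_6 = 11.4625
D_7 = 12.0815
TV_7 = 12.2627/(0.1334−0.015) = 103.5700
P₀ = Σ Dₜ/(1+r)ᵗ + TV_7/(1+r)^7 = 83.4297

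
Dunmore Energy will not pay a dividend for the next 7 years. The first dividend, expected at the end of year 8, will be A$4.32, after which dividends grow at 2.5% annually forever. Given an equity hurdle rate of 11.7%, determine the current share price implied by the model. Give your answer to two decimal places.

A$21.64

Deferred-dividend DDM. At t=7 the remaining stream is a growing perpetuity with first payment D_8 = 4.32.
V_7 = D_8/(r−g) = 4.32/(0.117−0.025) = 46.9565
P₀ = V_7/(1+r)^7 = 46.9565/(1+0.117)^7 = 21.6433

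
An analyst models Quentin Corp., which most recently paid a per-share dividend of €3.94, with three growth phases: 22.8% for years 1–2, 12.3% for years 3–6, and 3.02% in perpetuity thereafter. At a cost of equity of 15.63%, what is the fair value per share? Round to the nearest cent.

€57.46

Three-stage DDM. Project D₁…D_6; terminal Gordon value at t=6 with g = 0.0302; discount at r = 0.1563.
D_1 = 4.8383
D_2 = 5.9415
D_3 = 6.6723
D_4 = 7.4929
D_5 = 8.4146
D_6 = 9.4496
TV_6 = 9.7349/(0.1563−0.0302) = 77.2002
P₀ = Σ Dₜ/(1+r)ᵗ + TV_6/(1+r)^6 = 57.4592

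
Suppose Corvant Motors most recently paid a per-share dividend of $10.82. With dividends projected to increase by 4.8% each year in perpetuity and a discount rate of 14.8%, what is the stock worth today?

$113.39

Gordon growth model: P₀ = D₁/(r − g). D₁ = 10.82 × (1 + 0.048) = 11.3394.
P₀ = 11.3394 / (0.148 − 0.048) = 11.3394 / 0.1 = 113.3936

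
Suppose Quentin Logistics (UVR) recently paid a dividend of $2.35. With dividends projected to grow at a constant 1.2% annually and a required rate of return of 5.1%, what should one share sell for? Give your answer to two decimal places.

Gordon growth model: P₀ = D₁/(r − g). D₁ = 2.35 × (1 + 0.012) = 2.3782.
P₀ = 2.3782 / (0.051 − 0.012) = 2.3782 / 0.039 = 60.9795

$60.98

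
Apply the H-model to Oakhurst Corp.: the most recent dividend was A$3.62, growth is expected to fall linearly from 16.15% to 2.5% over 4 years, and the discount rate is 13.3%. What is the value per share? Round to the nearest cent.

H-model: P₀ = D₀[(1+g_L) + H(g_S−g_L)]/(r−g_L), with H = 4/2 = 2.
P₀ = 3.62 × [(1+0.025) + 2×(0.1615−0.025)] / (0.133−0.025)
   = 3.62 × 1.2980 / 0.108 = 43.5070

A$43.51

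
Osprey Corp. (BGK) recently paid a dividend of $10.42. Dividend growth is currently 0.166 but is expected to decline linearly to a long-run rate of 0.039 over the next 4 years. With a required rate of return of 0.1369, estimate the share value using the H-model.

$137.62

H-model: P₀ = D₀[(1+g_L) + H(g_S−g_L)]/(r−g_L), with H = 4/2 = 2.
P₀ = 10.42 × [(1+0.039) + 2×(0.166−0.039)] / (0.1369−0.039)
   = 10.42 × 1.2930 / 0.0979 = 137.6206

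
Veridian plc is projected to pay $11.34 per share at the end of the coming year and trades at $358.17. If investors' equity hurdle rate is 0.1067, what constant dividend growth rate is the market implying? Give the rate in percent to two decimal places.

7.50%

From P₀ = D₁/(r − g), the implied growth is g = r − D₁/P₀.
g = 0.1067 − 11.34/358.17 = 0.1067 − 0.03166 = 0.07504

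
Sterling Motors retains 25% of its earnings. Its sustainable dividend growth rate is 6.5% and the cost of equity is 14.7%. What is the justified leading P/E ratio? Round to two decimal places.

Payout ratio b = 1 − 0.25 = 0.75.
Justified leading P/E = b/(r−g) = 0.75/(0.147−0.065) = 9.1463

9.15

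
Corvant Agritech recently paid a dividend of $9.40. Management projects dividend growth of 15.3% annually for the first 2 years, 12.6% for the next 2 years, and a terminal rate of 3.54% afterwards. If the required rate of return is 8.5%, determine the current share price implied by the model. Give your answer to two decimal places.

$281.71

Three-stage DDM. Project D₁…D_4; terminal Gordon value at t=4 with g = 0.0354; discount at r = 0.085.
D_1 = 10.8382
D_2 = 12.4964
D_3 = 14.0710
D_4 = 15.8439
TV_4 = 16.4048/(0.085−0.0354) = 330.7423
P₀ = Σ Dₜ/(1+r)ᵗ + TV_4/(1+r)^4 = 281.7083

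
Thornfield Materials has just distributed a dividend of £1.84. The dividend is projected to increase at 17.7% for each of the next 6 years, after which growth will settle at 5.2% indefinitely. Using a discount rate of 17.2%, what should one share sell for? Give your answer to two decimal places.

Two-stage DDM. Project D₁…D_6 at 0.177, terminal growth 0.052, discount at r = 0.172.
D_1 = 2.1657
D_2 = 2.5490
D_3 = 3.0002
D_4 = 3.5312
D_5 = 4.1562
D_6 = 4.8919
Terminal value at t=6: TV = D_7/(r−g) = 5.1463/(0.172−0.052) = 42.8856
P₀ = 2.1657/(1+0.172)^1 + 2.5490/(1+0.172)^2 + 3.0002/(1+0.172)^3 + 3.5312/(1+0.172)^4 + 4.1562/(1+0.172)^5 + 4.8919/(1+0.172)^6 + 42.8856/(1+0.172)^6 = 27.7540

£27.75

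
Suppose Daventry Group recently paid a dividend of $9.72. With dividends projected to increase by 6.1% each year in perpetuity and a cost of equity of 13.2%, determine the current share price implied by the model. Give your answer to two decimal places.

$145.25

Gordon growth model: P₀ = D₁/(r − g). D₁ = 9.72 × (1 + 0.061) = 10.3129.
P₀ = 10.3129 / (0.132 − 0.061) = 10.3129 / 0.071 = 145.2524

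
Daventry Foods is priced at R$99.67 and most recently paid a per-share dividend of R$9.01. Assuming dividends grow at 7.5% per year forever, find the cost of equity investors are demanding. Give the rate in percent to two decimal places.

17.22%

Rearranging the constant-growth DDM: r = D₁/P₀ + g.
D₁ = 9.01 × (1 + 0.075) = 9.6857.
r = 9.6857 / 99.67 + 0.075 = 0.09718 + 0.075 = 0.17218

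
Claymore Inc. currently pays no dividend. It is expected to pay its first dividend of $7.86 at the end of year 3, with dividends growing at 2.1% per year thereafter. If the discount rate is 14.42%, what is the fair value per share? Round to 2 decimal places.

$48.73

Deferred-dividend DDM. At t=2 the remaining stream is a growing perpetuity with first payment D_3 = 7.86.
V_2 = D_3/(r−g) = 7.86/(0.1442−0.021) = 63.7987
P₀ = V_2/(1+r)^2 = 63.7987/(1+0.1442)^2 = 48.7313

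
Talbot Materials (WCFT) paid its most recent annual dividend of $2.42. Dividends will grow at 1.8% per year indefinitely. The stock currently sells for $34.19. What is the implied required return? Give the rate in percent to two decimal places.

Rearranging the constant-growth DDM: r = D₁/P₀ + g.
D₁ = 2.42 × (1 + 0.018) = 2.4636.
r = 2.4636 / 34.19 + 0.018 = 0.07205 + 0.018 = 0.09005

9.01%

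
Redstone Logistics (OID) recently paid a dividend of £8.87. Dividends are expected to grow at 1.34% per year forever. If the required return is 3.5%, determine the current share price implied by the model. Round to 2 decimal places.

£416.15

Gordon growth model: P₀ = D₁/(r − g). D₁ = 8.87 × (1 + 0.0134) = 8.9889.
P₀ = 8.9889 / (0.035 − 0.0134) = 8.9889 / 0.0216 = 416.1508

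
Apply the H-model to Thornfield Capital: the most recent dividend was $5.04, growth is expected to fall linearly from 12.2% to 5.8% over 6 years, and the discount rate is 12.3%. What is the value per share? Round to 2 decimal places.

H-model: P₀ = D₀[(1+g_L) + H(g_S−g_L)]/(r−g_L), with H = 6/2 = 3.
P₀ = 5.04 × [(1+0.058) + 3×(0.122−0.058)] / (0.123−0.058)
   = 5.04 × 1.2500 / 0.065 = 96.9231

$96.92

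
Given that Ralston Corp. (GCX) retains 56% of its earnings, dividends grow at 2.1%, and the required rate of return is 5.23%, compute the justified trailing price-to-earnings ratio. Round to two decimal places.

Payout ratio b = 1 − 0.56 = 0.44.
Justified trailing P/E = b(1+g)/(r−g) = 0.44×(1+0.021)/(0.0523−0.021) = 14.3527

14.35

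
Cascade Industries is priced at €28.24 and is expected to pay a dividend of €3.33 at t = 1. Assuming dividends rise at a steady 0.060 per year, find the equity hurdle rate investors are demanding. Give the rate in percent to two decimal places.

17.79%

Rearranging the constant-growth DDM: r = D₁/P₀ + g.
r = 3.3300 / 28.24 + 0.06 = 0.11792 + 0.06 = 0.17792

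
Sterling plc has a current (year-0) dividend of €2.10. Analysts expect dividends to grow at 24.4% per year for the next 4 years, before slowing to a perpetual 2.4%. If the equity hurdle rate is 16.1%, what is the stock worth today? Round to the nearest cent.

Two-stage DDM. Project D₁…D_4 at 0.244, terminal growth 0.024, discount at r = 0.161.
D_1 = 2.6124
D_2 = 3.2498
D_3 = 4.0428
D_4 = 5.0292
Terminal value at t=4: TV = D_5/(r−g) = 5.1499/(0.161−0.024) = 37.5907
P₀ = 2.6124/(1+0.161)^1 + 3.2498/(1+0.161)^2 + 4.0428/(1+0.161)^3 + 5.0292/(1+0.161)^4 + 37.5907/(1+0.161)^4 = 30.7021

€30.70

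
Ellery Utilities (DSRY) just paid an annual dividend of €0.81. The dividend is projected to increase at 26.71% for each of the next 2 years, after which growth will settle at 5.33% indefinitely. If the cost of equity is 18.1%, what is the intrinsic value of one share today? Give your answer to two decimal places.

€9.49

Two-stage DDM. Project D₁…D_2 at 0.2671, terminal growth 0.0533, discount at r = 0.181.
D_1 = 1.0264
D_2 = 1.3005
Terminal value at t=2: TV = D_3/(r−g) = 1.3698/(0.181−0.0533) = 10.7267
P₀ = 1.0264/(1+0.181)^1 + 1.3005/(1+0.181)^2 + 10.7267/(1+0.181)^2 = 9.4922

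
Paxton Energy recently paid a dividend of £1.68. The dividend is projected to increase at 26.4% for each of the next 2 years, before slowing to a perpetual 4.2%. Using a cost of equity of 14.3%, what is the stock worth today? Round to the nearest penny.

Two-stage DDM. Project D₁…D_2 at 0.264, terminal growth 0.042, discount at r = 0.143.
D_1 = 2.1235
D_2 = 2.6841
Terminal value at t=2: TV = D_3/(r−g) = 2.7969/(0.143−0.042) = 27.6917
P₀ = 2.1235/(1+0.143)^1 + 2.6841/(1+0.143)^2 + 27.6917/(1+0.143)^2 = 25.1085

£25.11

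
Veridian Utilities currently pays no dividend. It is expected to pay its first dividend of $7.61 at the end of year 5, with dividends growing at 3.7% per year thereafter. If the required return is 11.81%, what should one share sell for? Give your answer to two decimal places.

$60.04

Deferred-dividend DDM. At t=4 the remaining stream is a growing perpetuity with first payment D_5 = 7.61.
V_4 = D_5/(r−g) = 7.61/(0.1181−0.037) = 93.8348
P₀ = V_4/(1+r)^4 = 93.8348/(1+0.1181)^4 = 60.0401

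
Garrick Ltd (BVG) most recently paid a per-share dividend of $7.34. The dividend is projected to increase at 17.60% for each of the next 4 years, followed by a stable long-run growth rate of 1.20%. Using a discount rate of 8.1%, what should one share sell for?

Two-stage DDM. Project D₁…D_4 at 0.176, terminal growth 0.012, discount at r = 0.081.
D_1 = 8.6318
D_2 = 10.1510
D_3 = 11.9376
D_4 = 14.0387
Terminal value at t=4: TV = D_5/(r−g) = 14.2071/(0.081−0.012) = 205.9002
P₀ = 8.6318/(1+0.081)^1 + 10.1510/(1+0.081)^2 + 11.9376/(1+0.081)^3 + 14.0387/(1+0.081)^4 + 205.9002/(1+0.081)^4 = 187.1863

$187.19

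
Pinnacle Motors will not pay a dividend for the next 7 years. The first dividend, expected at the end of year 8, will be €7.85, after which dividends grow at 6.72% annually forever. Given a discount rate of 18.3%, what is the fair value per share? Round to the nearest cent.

€20.91

Deferred-dividend DDM. At t=7 the remaining stream is a growing perpetuity with first payment D_8 = 7.85.
V_7 = D_8/(r−g) = 7.85/(0.183−0.0672) = 67.7893
P₀ = V_7/(1+r)^7 = 67.7893/(1+0.183)^7 = 20.9059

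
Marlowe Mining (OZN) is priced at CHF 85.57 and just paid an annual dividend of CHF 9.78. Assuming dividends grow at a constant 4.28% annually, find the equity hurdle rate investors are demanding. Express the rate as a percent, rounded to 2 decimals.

16.20%

Rearranging the constant-growth DDM: r = D₁/P₀ + g.
D₁ = 9.78 × (1 + 0.0428) = 10.1986.
r = 10.1986 / 85.57 + 0.0428 = 0.11918 + 0.0428 = 0.16198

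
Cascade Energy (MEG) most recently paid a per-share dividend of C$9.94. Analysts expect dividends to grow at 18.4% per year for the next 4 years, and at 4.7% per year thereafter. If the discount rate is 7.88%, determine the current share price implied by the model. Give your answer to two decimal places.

C$525.29

Two-stage DDM. Project D₁…D_4 at 0.184, terminal growth 0.047, discount at r = 0.0788.
D_1 = 11.7690
D_2 = 13.9344
D_3 = 16.4984
D_4 = 19.5341
Terminal value at t=4: TV = D_5/(r−g) = 20.4522/(0.0788−0.047) = 643.1507
P₀ = 11.7690/(1+0.0788)^1 + 13.9344/(1+0.0788)^2 + 16.4984/(1+0.0788)^3 + 19.5341/(1+0.0788)^4 + 643.1507/(1+0.0788)^4 = 525.2871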